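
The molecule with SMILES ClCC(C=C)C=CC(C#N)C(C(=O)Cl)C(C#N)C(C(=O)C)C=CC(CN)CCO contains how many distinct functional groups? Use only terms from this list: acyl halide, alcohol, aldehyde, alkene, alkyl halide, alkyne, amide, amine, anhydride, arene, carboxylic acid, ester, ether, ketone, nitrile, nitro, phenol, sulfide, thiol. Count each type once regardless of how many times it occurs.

7

halogen on an sp³ carbon → alkyl halide.
pendant –CH=CH2: C=C double bond → alkene.
C=C double bond → alkene.
pendant –C≡N: nitrile.
pendant –C(=O)X: carbonyl C bonded to C and halogen → acyl halide.
pendant –C≡N: nitrile.
pendant –COCH3: carbonyl C bonded to two carbons → ketone.
C=C double bond → alkene.
pendant –CH2NH2: N on sp³ C, no adjacent C=O → amine.
–OH on an sp³ carbon → alcohol.
Distinct types present: acyl halide, alcohol, alkene, alkyl halide, amine, ketone, nitrile.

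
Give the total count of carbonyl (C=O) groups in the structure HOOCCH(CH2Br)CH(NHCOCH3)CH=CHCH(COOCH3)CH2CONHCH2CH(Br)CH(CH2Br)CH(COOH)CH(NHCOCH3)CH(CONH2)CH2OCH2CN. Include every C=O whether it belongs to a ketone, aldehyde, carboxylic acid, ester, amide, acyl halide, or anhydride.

7

HOOC: carboxylic acid, 1 C=O (running total 1).
CH(NHCOCH3): amide, 1 C=O (running total 2).
CH(COOCH3): ester, 1 C=O (running total 3).
CH2CONHCH2: amide, 1 C=O (running total 4).
CH(COOH): carboxylic acid, 1 C=O (running total 5).
CH(NHCOCH3): amide, 1 C=O (running total 6).
CH(CONH2): amide, 1 C=O (running total 7).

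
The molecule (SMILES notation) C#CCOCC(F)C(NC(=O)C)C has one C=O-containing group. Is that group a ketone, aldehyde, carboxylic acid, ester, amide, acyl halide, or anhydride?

The carbonyl is in the CH(NHCOCH3) segment: pendant –NHC(=O)CH3: N bonded to a carbonyl → amide (not amine).

amide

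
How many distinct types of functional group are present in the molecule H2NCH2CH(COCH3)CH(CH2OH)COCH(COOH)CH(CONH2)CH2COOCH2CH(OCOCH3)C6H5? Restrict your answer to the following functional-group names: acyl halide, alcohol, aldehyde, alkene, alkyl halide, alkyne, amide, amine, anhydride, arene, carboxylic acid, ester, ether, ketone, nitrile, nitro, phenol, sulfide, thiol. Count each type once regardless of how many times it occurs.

7

Working along the chain:
  H2NCH2: –NH2 on an sp³ carbon with no adjacent C=O → amine.
  CH(COCH3): pendant –COCH3: carbonyl C bonded to two carbons → ketone.
  CH(CH2OH): pendant –CH2OH on an sp³ backbone C → alcohol.
  CO: –C(=O)– with carbon on both sides → ketone.
  CH(COOH): pendant –COOH: carbonyl C bonded to C and –OH → carboxylic acid.
  CH(CONH2): pendant –CONH2: carbonyl C bonded to C and N → amide.
  CH2COOCH2: –C(=O)–O–C with C on the carbonyl side → ester.
  CH(OCOCH3): pendant –OC(=O)CH3: an acyloxy group → ester.
  C6H5: –C6H5 phenyl ring → arene.
Distinct types present: alcohol, amide, amine, arene, carboxylic acid, ester, ketone.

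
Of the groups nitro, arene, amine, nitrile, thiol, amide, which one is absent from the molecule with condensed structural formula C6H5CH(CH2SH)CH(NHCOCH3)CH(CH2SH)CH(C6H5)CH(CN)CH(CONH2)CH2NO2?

nitro: present (CH2NO2 — –NO2 on carbon → nitro group).
thiol: present (CH(CH2SH) — pendant –CH2SH → thiol).
arene: present (C6H5 — C6H5– phenyl ring → arene).
amide: present (CH(NHCOCH3) — pendant –NHC(=O)CH3: N bonded to a carbonyl → amide (not amine)).
nitrile: present (CH(CN) — pendant –C≡N: nitrile).
amine: absent. In each of CH(NHCOCH3) and CH(CONH2), the nitrogen is bonded directly to a carbonyl carbon, making it part of an amide, not a free amine.

amine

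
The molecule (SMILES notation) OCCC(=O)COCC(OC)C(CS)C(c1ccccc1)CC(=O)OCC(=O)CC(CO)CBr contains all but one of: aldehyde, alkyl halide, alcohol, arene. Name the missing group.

alcohol: present (HOCH2 — HO– on an sp³ carbon → alcohol).
arene: present (CH(C6H5) — pendant –C6H5: benzene ring → arene).
alkyl halide: present (CH2Br — halogen on an sp³ carbon → alkyl halide).
aldehyde: absent. In CO, the carbonyl carbon is bonded to two carbons, so it is a ketone, not an aldehyde.

aldehyde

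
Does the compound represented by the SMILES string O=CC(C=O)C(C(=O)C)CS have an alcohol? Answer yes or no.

terminal –CHO: carbonyl C bonded to H and C → aldehyde.
pendant –CHO: carbonyl C bonded to C and H → aldehyde.
pendant –COCH3: carbonyl C bonded to two carbons → ketone.
–SH on an sp³ carbon → thiol.
The groups actually present are: aldehyde, ketone, thiol.

no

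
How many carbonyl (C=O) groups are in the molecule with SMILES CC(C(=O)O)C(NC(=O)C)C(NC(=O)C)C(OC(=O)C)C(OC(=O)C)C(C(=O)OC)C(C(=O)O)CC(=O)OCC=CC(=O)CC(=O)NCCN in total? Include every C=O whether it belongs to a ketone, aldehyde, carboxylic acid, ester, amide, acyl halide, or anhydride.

10

CH(COOH): carboxylic acid, 1 C=O (running total 1).
CH(NHCOCH3): amide, 1 C=O (running total 2).
CH(NHCOCH3): amide, 1 C=O (running total 3).
CH(OCOCH3): ester, 1 C=O (running total 4).
CH(OCOCH3): ester, 1 C=O (running total 5).
CH(COOCH3): ester, 1 C=O (running total 6).
CH(COOH): carboxylic acid, 1 C=O (running total 7).
CH2COOCH2: ester, 1 C=O (running total 8).
CO: ketone, 1 C=O (running total 9).
CH2CONHCH2: amide, 1 C=O (running total 10).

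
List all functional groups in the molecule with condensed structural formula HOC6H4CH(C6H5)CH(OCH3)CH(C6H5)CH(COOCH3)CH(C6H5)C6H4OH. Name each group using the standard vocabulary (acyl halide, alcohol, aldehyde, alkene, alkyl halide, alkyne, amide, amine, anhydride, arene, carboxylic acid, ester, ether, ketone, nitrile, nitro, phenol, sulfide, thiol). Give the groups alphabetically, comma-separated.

Taking each segment in turn:
  HOC6H4: –OH attached directly to an aromatic ring → phenol (not alcohol); the ring itself is an arene.
  CH(C6H5): pendant –C6H5: benzene ring → arene.
  CH(OCH3): pendant –OCH3: C–O–C with sp³ C, no adjacent C=O → ether.
  CH(C6H5): pendant –C6H5: benzene ring → arene.
  CH(COOCH3): pendant –COOCH3: carbonyl C bonded to C and –OCH3 → ester.
  CH(C6H5): pendant –C6H5: benzene ring → arene.
  C6H4OH: –OH attached directly to an aromatic ring → phenol (not alcohol); the ring itself is an arene.

arene, ester, ether, phenol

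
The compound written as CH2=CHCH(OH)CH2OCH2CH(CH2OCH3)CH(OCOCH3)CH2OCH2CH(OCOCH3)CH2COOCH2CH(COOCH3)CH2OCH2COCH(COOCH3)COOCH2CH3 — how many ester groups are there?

Taking each segment in turn:
  CH2=CH: C=C double bond → alkene.
  CH(OH): –OH on an sp³ carbon → alcohol (secondary).
  CH2OCH2: C–O–C with sp³ carbons on both sides and no adjacent C=O → ether.
  CH(CH2OCH3): pendant –CH2OCH3: C–O–C linkage → ether.
  CH(OCOCH3): pendant –OC(=O)CH3: an acyloxy group → ester.
  CH2OCH2: C–O–C with sp³ carbons on both sides and no adjacent C=O → ether.
  CH(OCOCH3): pendant –OC(=O)CH3: an acyloxy group → ester.
  CH2COOCH2: –C(=O)–O–C with C on the carbonyl side → ester.
  CH(COOCH3): pendant –COOCH3: carbonyl C bonded to C and –OCH3 → ester.
  CH2OCH2: C–O–C with sp³ carbons on both sides and no adjacent C=O → ether.
  CO: –C(=O)– with carbon on both sides → ketone.
  CH(COOCH3): pendant –COOCH3: carbonyl C bonded to C and –OCH3 → ester.
  COOCH2CH3: –C(=O)OCH2CH3: carbonyl C bonded to C and to –OEt → ester.
Ester appears at: CH(OCOCH3), CH(OCOCH3), CH2COOCH2, CH(COOCH3), CH(COOCH3), COOCH2CH3 → 6.

6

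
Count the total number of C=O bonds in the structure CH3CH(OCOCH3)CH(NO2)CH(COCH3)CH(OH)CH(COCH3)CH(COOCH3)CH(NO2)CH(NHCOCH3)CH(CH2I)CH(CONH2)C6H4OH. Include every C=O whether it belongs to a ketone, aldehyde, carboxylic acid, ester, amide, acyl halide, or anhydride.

CH(OCOCH3): ester, 1 C=O (running total 1).
CH(COCH3): ketone, 1 C=O (running total 2).
CH(COCH3): ketone, 1 C=O (running total 3).
CH(COOCH3): ester, 1 C=O (running total 4).
CH(NHCOCH3): amide, 1 C=O (running total 5).
CH(CONH2): amide, 1 C=O (running total 6).

6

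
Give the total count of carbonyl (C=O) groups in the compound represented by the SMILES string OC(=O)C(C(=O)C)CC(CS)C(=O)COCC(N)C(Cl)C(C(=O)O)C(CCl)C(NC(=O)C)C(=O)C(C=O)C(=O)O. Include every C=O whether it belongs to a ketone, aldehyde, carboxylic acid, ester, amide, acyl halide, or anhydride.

8

HOOC: carboxylic acid, 1 C=O (running total 1).
CH(COCH3): ketone, 1 C=O (running total 2).
CO: ketone, 1 C=O (running total 3).
CH(COOH): carboxylic acid, 1 C=O (running total 4).
CH(NHCOCH3): amide, 1 C=O (running total 5).
CO: ketone, 1 C=O (running total 6).
CH(CHO): aldehyde, 1 C=O (running total 7).
COOH: carboxylic acid, 1 C=O (running total 8).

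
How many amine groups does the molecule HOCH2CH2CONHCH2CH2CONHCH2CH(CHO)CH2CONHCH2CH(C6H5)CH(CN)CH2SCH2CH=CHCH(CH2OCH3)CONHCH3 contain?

Working along the chain:
  HOCH2: HO– on an sp³ carbon → alcohol.
  CH2CONHCH2: –C(=O)–N– linkage → amide (the N is not an amine).
  CH2CONHCH2: –C(=O)–N– linkage → amide (the N is not an amine).
  CH(CHO): pendant –CHO: carbonyl C bonded to C and H → aldehyde.
  CH2CONHCH2: –C(=O)–N– linkage → amide (the N is not an amine).
  CH(C6H5): pendant –C6H5: benzene ring → arene.
  CH(CN): pendant –C≡N: nitrile.
  CH2SCH2: C–S–C linkage → sulfide (thioether).
  CH=CH: C=C double bond → alkene.
  CH(CH2OCH3): pendant –CH2OCH3: C–O–C linkage → ether.
  CONHCH3: –C(=O)NHCH3: carbonyl C bonded to C and to N → amide (the N is not an amine).
No segment is a amine: CH2CONHCH2 is amide, not amine; CH2CONHCH2 is amide, not amine; CH2CONHCH2 is amide, not amine. → 0.

0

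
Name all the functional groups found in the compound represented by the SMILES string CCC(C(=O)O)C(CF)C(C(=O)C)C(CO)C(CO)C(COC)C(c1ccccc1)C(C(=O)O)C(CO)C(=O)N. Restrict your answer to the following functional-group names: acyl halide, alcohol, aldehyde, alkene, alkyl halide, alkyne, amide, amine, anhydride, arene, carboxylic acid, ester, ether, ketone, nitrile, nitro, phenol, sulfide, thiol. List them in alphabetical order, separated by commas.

pendant –COOH: carbonyl C bonded to C and –OH → carboxylic acid.
pendant –CH2X: halogen on sp³ carbon → alkyl halide.
pendant –COCH3: carbonyl C bonded to two carbons → ketone.
pendant –CH2OH on an sp³ backbone C → alcohol.
pendant –CH2OH on an sp³ backbone C → alcohol.
pendant –CH2OCH3: C–O–C linkage → ether.
pendant –C6H5: benzene ring → arene.
pendant –COOH: carbonyl C bonded to C and –OH → carboxylic acid.
pendant –CH2OH on an sp³ backbone C → alcohol.
–C(=O)NH2: carbonyl C bonded to C and to N → amide (the N is not a separate amine).

alcohol, alkyl halide, amide, arene, carboxylic acid, ether, ketone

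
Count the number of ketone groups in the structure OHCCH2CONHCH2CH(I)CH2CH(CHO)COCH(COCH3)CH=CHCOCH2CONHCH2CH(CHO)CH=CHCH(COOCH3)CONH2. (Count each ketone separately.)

Taking each segment in turn:
  OHC: terminal –CHO: carbonyl C bonded to H and C → aldehyde.
  CH2CONHCH2: –C(=O)–N– linkage → amide (the N is not an amine).
  CH(I): halogen on an sp³ carbon → alkyl halide.
  CH(CHO): pendant –CHO: carbonyl C bonded to C and H → aldehyde.
  CO: –C(=O)– with carbon on both sides → ketone.
  CH(COCH3): pendant –COCH3: carbonyl C bonded to two carbons → ketone.
  CH=CH: C=C double bond → alkene.
  CO: –C(=O)– with carbon on both sides → ketone.
  CH2CONHCH2: –C(=O)–N– linkage → amide (the N is not an amine).
  CH(CHO): pendant –CHO: carbonyl C bonded to C and H → aldehyde.
  CH=CH: C=C double bond → alkene.
  CH(COOCH3): pendant –COOCH3: carbonyl C bonded to C and –OCH3 → ester.
  CONH2: –C(=O)NH2: carbonyl C bonded to C and to N → amide (the N is not a separate amine).
Ketone appears at: CO, CH(COCH3), CO → 3.

3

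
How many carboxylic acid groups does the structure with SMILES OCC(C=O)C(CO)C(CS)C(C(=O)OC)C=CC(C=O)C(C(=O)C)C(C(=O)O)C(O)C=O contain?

HO– on an sp³ carbon → alcohol.
pendant –CHO: carbonyl C bonded to C and H → aldehyde.
pendant –CH2OH on an sp³ backbone C → alcohol.
pendant –CH2SH → thiol.
pendant –COOCH3: carbonyl C bonded to C and –OCH3 → ester.
C=C double bond → alkene.
pendant –CHO: carbonyl C bonded to C and H → aldehyde.
pendant –COCH3: carbonyl C bonded to two carbons → ketone.
pendant –COOH: carbonyl C bonded to C and –OH → carboxylic acid.
–OH on an sp³ carbon → alcohol (secondary).
terminal –CHO: carbonyl C bonded to H and C → aldehyde.
Carboxylic acid appears at: CH(COOH) → 1.

1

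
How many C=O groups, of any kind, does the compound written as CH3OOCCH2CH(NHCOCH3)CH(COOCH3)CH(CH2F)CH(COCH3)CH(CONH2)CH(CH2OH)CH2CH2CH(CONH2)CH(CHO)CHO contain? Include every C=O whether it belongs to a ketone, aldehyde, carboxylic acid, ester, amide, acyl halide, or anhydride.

8

CH3OOC: ester, 1 C=O (running total 1).
CH(NHCOCH3): amide, 1 C=O (running total 2).
CH(COOCH3): ester, 1 C=O (running total 3).
CH(COCH3): ketone, 1 C=O (running total 4).
CH(CONH2): amide, 1 C=O (running total 5).
CH(CONH2): amide, 1 C=O (running total 6).
CH(CHO): aldehyde, 1 C=O (running total 7).
CHO: aldehyde, 1 C=O (running total 8).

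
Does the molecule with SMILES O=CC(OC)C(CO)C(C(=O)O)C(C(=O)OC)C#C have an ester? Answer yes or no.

Taking each segment in turn:
  OHC: terminal –CHO: carbonyl C bonded to H and C → aldehyde.
  CH(OCH3): pendant –OCH3: C–O–C with sp³ C, no adjacent C=O → ether.
  CH(CH2OH): pendant –CH2OH on an sp³ backbone C → alcohol.
  CH(COOH): pendant –COOH: carbonyl C bonded to C and –OH → carboxylic acid.
  CH(COOCH3): pendant –COOCH3: carbonyl C bonded to C and –OCH3 → ester.
  C≡CH: C≡C triple bond → alkyne.
The CH(COOCH3) segment supplies the ester: pendant –COOCH3: carbonyl C bonded to C and –OCH3 → ester.

yes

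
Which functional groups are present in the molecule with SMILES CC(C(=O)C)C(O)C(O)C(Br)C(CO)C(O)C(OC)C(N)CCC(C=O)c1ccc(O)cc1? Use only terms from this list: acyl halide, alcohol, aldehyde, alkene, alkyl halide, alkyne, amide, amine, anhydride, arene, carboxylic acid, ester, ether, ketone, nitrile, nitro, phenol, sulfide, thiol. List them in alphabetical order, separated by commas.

alcohol, aldehyde, alkyl halide, amine, arene, ether, ketone, phenol

Working along the chain:
  CH(COCH3): pendant –COCH3: carbonyl C bonded to two carbons → ketone.
  CH(OH): –OH on an sp³ carbon → alcohol (secondary).
  CH(OH): –OH on an sp³ carbon → alcohol (secondary).
  CH(Br): halogen on an sp³ carbon → alkyl halide.
  CH(CH2OH): pendant –CH2OH on an sp³ backbone C → alcohol.
  CH(OH): –OH on an sp³ carbon → alcohol (secondary).
  CH(OCH3): pendant –OCH3: C–O–C with sp³ C, no adjacent C=O → ether.
  CH(NH2): –NH2 on an sp³ carbon with no adjacent C=O → amine.
  CH(CHO): pendant –CHO: carbonyl C bonded to C and H → aldehyde.
  C6H4OH: –OH attached directly to an aromatic ring → phenol (not alcohol); the ring itself is an arene.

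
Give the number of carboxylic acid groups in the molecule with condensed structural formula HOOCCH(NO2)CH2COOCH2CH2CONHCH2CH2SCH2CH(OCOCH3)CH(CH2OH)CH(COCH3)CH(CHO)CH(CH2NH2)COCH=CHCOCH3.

–COOH: carbonyl C bonded to –OH and C → carboxylic acid (the –OH is not a separate alcohol).
–NO2 on an sp³ carbon → nitro (the N=O is not a carbonyl).
–C(=O)–O–C with C on the carbonyl side → ester.
–C(=O)–N– linkage → amide (the N is not an amine).
C–S–C linkage → sulfide (thioether).
pendant –OC(=O)CH3: an acyloxy group → ester.
pendant –CH2OH on an sp³ backbone C → alcohol.
pendant –COCH3: carbonyl C bonded to two carbons → ketone.
pendant –CHO: carbonyl C bonded to C and H → aldehyde.
pendant –CH2NH2: N on sp³ C, no adjacent C=O → amine.
–C(=O)– with carbon on both sides → ketone.
C=C double bond → alkene.
–C(=O)– with carbon on both sides → ketone.
Carboxylic acid appears at: HOOC → 1.

1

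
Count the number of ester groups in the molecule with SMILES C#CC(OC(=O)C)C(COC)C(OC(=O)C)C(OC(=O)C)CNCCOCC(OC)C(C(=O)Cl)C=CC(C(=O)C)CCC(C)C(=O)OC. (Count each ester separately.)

4

Working along the chain:
  HC≡C: C≡C triple bond → alkyne.
  CH(OCOCH3): pendant –OC(=O)CH3: an acyloxy group → ester.
  CH(CH2OCH3): pendant –CH2OCH3: C–O–C linkage → ether.
  CH(OCOCH3): pendant –OC(=O)CH3: an acyloxy group → ester.
  CH(OCOCH3): pendant –OC(=O)CH3: an acyloxy group → ester.
  CH2NHCH2: C–N–C with sp³ carbons and no adjacent C=O → amine (secondary).
  CH2OCH2: C–O–C with sp³ carbons on both sides and no adjacent C=O → ether.
  CH(OCH3): pendant –OCH3: C–O–C with sp³ C, no adjacent C=O → ether.
  CH(COCl): pendant –C(=O)X: carbonyl C bonded to C and halogen → acyl halide.
  CH=CH: C=C double bond → alkene.
  CH(COCH3): pendant –COCH3: carbonyl C bonded to two carbons → ketone.
  COOCH3: –C(=O)OCH3: carbonyl C bonded to C and to –OCH3 → ester (not ketone + ether).
Ester appears at: CH(OCOCH3), CH(OCOCH3), CH(OCOCH3), COOCH3 → 4.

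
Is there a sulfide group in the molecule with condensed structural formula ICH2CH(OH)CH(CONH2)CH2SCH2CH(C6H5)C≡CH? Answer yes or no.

yes

Working along the chain:
  ICH2: halogen on an sp³ carbon → alkyl halide.
  CH(OH): –OH on an sp³ carbon → alcohol (secondary).
  CH(CONH2): pendant –CONH2: carbonyl C bonded to C and N → amide.
  CH2SCH2: C–S–C linkage → sulfide (thioether).
  CH(C6H5): pendant –C6H5: benzene ring → arene.
  C≡CH: C≡C triple bond → alkyne.
The CH2SCH2 segment supplies the sulfide: C–S–C linkage → sulfide (thioether).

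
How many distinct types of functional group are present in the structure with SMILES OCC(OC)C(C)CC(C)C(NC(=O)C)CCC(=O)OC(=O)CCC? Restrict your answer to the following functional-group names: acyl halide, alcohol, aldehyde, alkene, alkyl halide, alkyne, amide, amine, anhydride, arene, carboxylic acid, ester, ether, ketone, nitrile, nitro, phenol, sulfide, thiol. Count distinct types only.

HO– on an sp³ carbon → alcohol.
pendant –OCH3: C–O–C with sp³ C, no adjacent C=O → ether.
pendant –NHC(=O)CH3: N bonded to a carbonyl → amide (not amine).
two acyl groups sharing one oxygen, –C(=O)–O–C(=O)– → anhydride.
Distinct types present: alcohol, amide, anhydride, ether.

4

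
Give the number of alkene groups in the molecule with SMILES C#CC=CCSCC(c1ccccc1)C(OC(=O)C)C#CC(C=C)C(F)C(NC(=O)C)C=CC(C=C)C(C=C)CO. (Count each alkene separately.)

C≡C triple bond → alkyne.
C=C double bond → alkene.
C–S–C linkage → sulfide (thioether).
pendant –C6H5: benzene ring → arene.
pendant –OC(=O)CH3: an acyloxy group → ester.
C≡C triple bond → alkyne.
pendant –CH=CH2: C=C double bond → alkene.
halogen on an sp³ carbon → alkyl halide.
pendant –NHC(=O)CH3: N bonded to a carbonyl → amide (not amine).
C=C double bond → alkene.
pendant –CH=CH2: C=C double bond → alkene.
pendant –CH=CH2: C=C double bond → alkene.
–OH on an sp³ carbon → alcohol.
Alkene appears at: CH=CH, CH(CH=CH2), CH=CH, CH(CH=CH2), CH(CH=CH2) → 5.

5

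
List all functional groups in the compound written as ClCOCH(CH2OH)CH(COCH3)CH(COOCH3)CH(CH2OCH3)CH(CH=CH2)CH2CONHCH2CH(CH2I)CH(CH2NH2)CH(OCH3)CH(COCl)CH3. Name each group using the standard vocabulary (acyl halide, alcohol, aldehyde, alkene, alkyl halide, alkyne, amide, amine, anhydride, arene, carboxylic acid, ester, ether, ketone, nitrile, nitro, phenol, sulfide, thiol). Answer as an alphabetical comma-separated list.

Reading the structure from left to right:
  ClCO: –C(=O)Cl: carbonyl C bonded to C and to a halogen → acyl halide (not alkyl halide).
  CH(CH2OH): pendant –CH2OH on an sp³ backbone C → alcohol.
  CH(COCH3): pendant –COCH3: carbonyl C bonded to two carbons → ketone.
  CH(COOCH3): pendant –COOCH3: carbonyl C bonded to C and –OCH3 → ester.
  CH(CH2OCH3): pendant –CH2OCH3: C–O–C linkage → ether.
  CH(CH=CH2): pendant –CH=CH2: C=C double bond → alkene.
  CH2CONHCH2: –C(=O)–N– linkage → amide (the N is not an amine).
  CH(CH2I): pendant –CH2X: halogen on sp³ carbon → alkyl halide.
  CH(CH2NH2): pendant –CH2NH2: N on sp³ C, no adjacent C=O → amine.
  CH(OCH3): pendant –OCH3: C–O–C with sp³ C, no adjacent C=O → ether.
  CH(COCl): pendant –C(=O)X: carbonyl C bonded to C and halogen → acyl halide.

acyl halide, alcohol, alkene, alkyl halide, amide, amine, ester, ether, ketone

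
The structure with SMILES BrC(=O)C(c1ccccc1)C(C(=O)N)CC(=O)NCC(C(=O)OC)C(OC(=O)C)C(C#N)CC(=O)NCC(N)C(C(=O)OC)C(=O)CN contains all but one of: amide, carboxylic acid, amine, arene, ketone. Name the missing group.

arene: present (CH(C6H5) — pendant –C6H5: benzene ring → arene).
ketone: present (CO — –C(=O)– with carbon on both sides → ketone).
amine: present (CH(NH2) — –NH2 on an sp³ carbon with no adjacent C=O → amine).
amide: present (CH(CONH2) — pendant –CONH2: carbonyl C bonded to C and N → amide).
carboxylic acid: absent. In each of CH(COOCH3) and CH(OCOCH3), the acyl oxygen is bonded to carbon (–O–C), not to H, so this is an ester. In each of CH(CONH2) and CH2CONHCH2, the carbonyl is bonded to nitrogen, not to –OH; that is an amide.

carboxylic acid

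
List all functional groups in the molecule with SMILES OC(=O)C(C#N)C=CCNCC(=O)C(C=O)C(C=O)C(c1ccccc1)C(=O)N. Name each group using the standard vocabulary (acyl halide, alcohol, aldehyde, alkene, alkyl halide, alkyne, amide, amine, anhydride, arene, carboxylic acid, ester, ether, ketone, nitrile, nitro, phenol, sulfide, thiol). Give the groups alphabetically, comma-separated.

Reading the structure from left to right:
  HOOC: –COOH: carbonyl C bonded to –OH and C → carboxylic acid (the –OH is not a separate alcohol).
  CH(CN): pendant –C≡N: nitrile.
  CH=CH: C=C double bond → alkene.
  CH2NHCH2: C–N–C with sp³ carbons and no adjacent C=O → amine (secondary).
  CO: –C(=O)– with carbon on both sides → ketone.
  CH(CHO): pendant –CHO: carbonyl C bonded to C and H → aldehyde.
  CH(CHO): pendant –CHO: carbonyl C bonded to C and H → aldehyde.
  CH(C6H5): pendant –C6H5: benzene ring → arene.
  CONH2: –C(=O)NH2: carbonyl C bonded to C and to N → amide (the N is not a separate amine).

aldehyde, alkene, amide, amine, arene, carboxylic acid, ketone, nitrile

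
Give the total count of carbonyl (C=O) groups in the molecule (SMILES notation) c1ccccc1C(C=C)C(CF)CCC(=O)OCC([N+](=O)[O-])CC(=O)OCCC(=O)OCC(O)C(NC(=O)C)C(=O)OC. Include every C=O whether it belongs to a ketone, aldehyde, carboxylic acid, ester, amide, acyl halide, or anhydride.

CH2COOCH2: ester, 1 C=O (running total 1).
CH2COOCH2: ester, 1 C=O (running total 2).
CH2COOCH2: ester, 1 C=O (running total 3).
CH(NHCOCH3): amide, 1 C=O (running total 4).
COOCH3: ester, 1 C=O (running total 5).

5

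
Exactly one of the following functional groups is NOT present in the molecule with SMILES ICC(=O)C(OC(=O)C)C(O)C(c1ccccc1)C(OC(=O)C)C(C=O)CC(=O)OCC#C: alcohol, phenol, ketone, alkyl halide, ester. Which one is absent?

phenol

alcohol: present (CH(OH) — –OH on an sp³ carbon → alcohol (secondary)).
ester: present (CH(OCOCH3) — pendant –OC(=O)CH3: an acyloxy group → ester).
ketone: present (CO — –C(=O)– with carbon on both sides → ketone).
alkyl halide: present (ICH2 — halogen on an sp³ carbon → alkyl halide).
phenol: absent. In CH(OH), the –OH is on an sp³ carbon, not on an aromatic ring, so it is an alcohol.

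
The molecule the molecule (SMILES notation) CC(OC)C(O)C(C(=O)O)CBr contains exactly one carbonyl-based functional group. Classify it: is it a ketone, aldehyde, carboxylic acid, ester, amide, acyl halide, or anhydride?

carboxylic acid

The carbonyl is in the CH(COOH) segment: pendant –COOH: carbonyl C bonded to C and –OH → carboxylic acid.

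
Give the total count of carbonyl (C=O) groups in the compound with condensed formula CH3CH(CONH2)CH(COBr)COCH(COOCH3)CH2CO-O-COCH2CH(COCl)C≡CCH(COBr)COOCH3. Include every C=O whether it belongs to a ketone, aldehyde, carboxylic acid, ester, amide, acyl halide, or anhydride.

9

CH(CONH2): amide, 1 C=O (running total 1).
CH(COBr): acyl halide, 1 C=O (running total 2).
CO: ketone, 1 C=O (running total 3).
CH(COOCH3): ester, 1 C=O (running total 4).
CH2CO-O-COCH2: anhydride, 2 C=O (running total 6).
CH(COCl): acyl halide, 1 C=O (running total 7).
CH(COBr): acyl halide, 1 C=O (running total 8).
COOCH3: ester, 1 C=O (running total 9).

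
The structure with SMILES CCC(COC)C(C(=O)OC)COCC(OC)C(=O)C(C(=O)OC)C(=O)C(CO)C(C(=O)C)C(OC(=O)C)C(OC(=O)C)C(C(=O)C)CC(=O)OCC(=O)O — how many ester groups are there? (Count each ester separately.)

5

Working along the chain:
  CH(CH2OCH3): pendant –CH2OCH3: C–O–C linkage → ether.
  CH(COOCH3): pendant –COOCH3: carbonyl C bonded to C and –OCH3 → ester.
  CH2OCH2: C–O–C with sp³ carbons on both sides and no adjacent C=O → ether.
  CH(OCH3): pendant –OCH3: C–O–C with sp³ C, no adjacent C=O → ether.
  CO: –C(=O)– with carbon on both sides → ketone.
  CH(COOCH3): pendant –COOCH3: carbonyl C bonded to C and –OCH3 → ester.
  CO: –C(=O)– with carbon on both sides → ketone.
  CH(CH2OH): pendant –CH2OH on an sp³ backbone C → alcohol.
  CH(COCH3): pendant –COCH3: carbonyl C bonded to two carbons → ketone.
  CH(OCOCH3): pendant –OC(=O)CH3: an acyloxy group → ester.
  CH(OCOCH3): pendant –OC(=O)CH3: an acyloxy group → ester.
  CH(COCH3): pendant –COCH3: carbonyl C bonded to two carbons → ketone.
  CH2COOCH2: –C(=O)–O–C with C on the carbonyl side → ester.
  COOH: –COOH: carbonyl C bonded to –OH and C → carboxylic acid (the –OH is not a separate alcohol).
Ester appears at: CH(COOCH3), CH(COOCH3), CH(OCOCH3), CH(OCOCH3), CH2COOCH2 → 5.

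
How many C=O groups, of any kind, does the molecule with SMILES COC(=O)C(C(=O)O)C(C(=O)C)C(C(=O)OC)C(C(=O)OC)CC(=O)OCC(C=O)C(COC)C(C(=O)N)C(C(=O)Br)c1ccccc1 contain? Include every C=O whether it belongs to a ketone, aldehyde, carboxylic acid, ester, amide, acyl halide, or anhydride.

9

CH3OOC: ester, 1 C=O (running total 1).
CH(COOH): carboxylic acid, 1 C=O (running total 2).
CH(COCH3): ketone, 1 C=O (running total 3).
CH(COOCH3): ester, 1 C=O (running total 4).
CH(COOCH3): ester, 1 C=O (running total 5).
CH2COOCH2: ester, 1 C=O (running total 6).
CH(CHO): aldehyde, 1 C=O (running total 7).
CH(CONH2): amide, 1 C=O (running total 8).
CH(COBr): acyl halide, 1 C=O (running total 9).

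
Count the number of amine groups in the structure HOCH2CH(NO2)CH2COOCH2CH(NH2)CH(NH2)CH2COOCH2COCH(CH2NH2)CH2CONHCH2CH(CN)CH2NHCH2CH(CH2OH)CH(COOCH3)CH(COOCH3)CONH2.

Working along the chain:
  HOCH2: HO– on an sp³ carbon → alcohol.
  CH(NO2): –NO2 on an sp³ carbon → nitro (the N=O is not a carbonyl).
  CH2COOCH2: –C(=O)–O–C with C on the carbonyl side → ester.
  CH(NH2): –NH2 on an sp³ carbon with no adjacent C=O → amine.
  CH(NH2): –NH2 on an sp³ carbon with no adjacent C=O → amine.
  CH2COOCH2: –C(=O)–O–C with C on the carbonyl side → ester.
  CO: –C(=O)– with carbon on both sides → ketone.
  CH(CH2NH2): pendant –CH2NH2: N on sp³ C, no adjacent C=O → amine.
  CH2CONHCH2: –C(=O)–N– linkage → amide (the N is not an amine).
  CH(CN): pendant –C≡N: nitrile.
  CH2NHCH2: C–N–C with sp³ carbons and no adjacent C=O → amine (secondary).
  CH(CH2OH): pendant –CH2OH on an sp³ backbone C → alcohol.
  CH(COOCH3): pendant –COOCH3: carbonyl C bonded to C and –OCH3 → ester.
  CH(COOCH3): pendant –COOCH3: carbonyl C bonded to C and –OCH3 → ester.
  CONH2: –C(=O)NH2: carbonyl C bonded to C and to N → amide (the N is not a separate amine).
Amine appears at: CH(NH2), CH(NH2), CH(CH2NH2), CH2NHCH2 → 4.

4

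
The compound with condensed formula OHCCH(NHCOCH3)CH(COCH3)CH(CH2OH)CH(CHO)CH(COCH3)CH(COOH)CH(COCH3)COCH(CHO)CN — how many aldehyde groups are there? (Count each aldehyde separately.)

3

Reading the structure from left to right:
  OHC: terminal –CHO: carbonyl C bonded to H and C → aldehyde.
  CH(NHCOCH3): pendant –NHC(=O)CH3: N bonded to a carbonyl → amide (not amine).
  CH(COCH3): pendant –COCH3: carbonyl C bonded to two carbons → ketone.
  CH(CH2OH): pendant –CH2OH on an sp³ backbone C → alcohol.
  CH(CHO): pendant –CHO: carbonyl C bonded to C and H → aldehyde.
  CH(COCH3): pendant –COCH3: carbonyl C bonded to two carbons → ketone.
  CH(COOH): pendant –COOH: carbonyl C bonded to C and –OH → carboxylic acid.
  CH(COCH3): pendant –COCH3: carbonyl C bonded to two carbons → ketone.
  CO: –C(=O)– with carbon on both sides → ketone.
  CH(CHO): pendant –CHO: carbonyl C bonded to C and H → aldehyde.
  CN: –C≡N: carbon triple-bonded to nitrogen → nitrile.
Aldehyde appears at: OHC, CH(CHO), CH(CHO) → 3.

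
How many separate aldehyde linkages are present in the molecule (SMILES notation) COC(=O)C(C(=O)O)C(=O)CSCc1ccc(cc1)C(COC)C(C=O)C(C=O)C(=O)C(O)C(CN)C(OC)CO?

2

Working along the chain:
  CH3OOC: CH3O–C(=O)–: carbonyl C bonded to C and to –OCH3 → ester (not ketone + ether).
  CH(COOH): pendant –COOH: carbonyl C bonded to C and –OH → carboxylic acid.
  CO: –C(=O)– with carbon on both sides → ketone.
  CH2SCH2: C–S–C linkage → sulfide (thioether).
  C6H4: para-disubstituted benzene ring → arene.
  CH(CH2OCH3): pendant –CH2OCH3: C–O–C linkage → ether.
  CH(CHO): pendant –CHO: carbonyl C bonded to C and H → aldehyde.
  CH(CHO): pendant –CHO: carbonyl C bonded to C and H → aldehyde.
  CO: –C(=O)– with carbon on both sides → ketone.
  CH(OH): –OH on an sp³ carbon → alcohol (secondary).
  CH(CH2NH2): pendant –CH2NH2: N on sp³ C, no adjacent C=O → amine.
  CH(OCH3): pendant –OCH3: C–O–C with sp³ C, no adjacent C=O → ether.
  CH2OH: –OH on an sp³ carbon → alcohol.
Aldehyde appears at: CH(CHO), CH(CHO) → 2.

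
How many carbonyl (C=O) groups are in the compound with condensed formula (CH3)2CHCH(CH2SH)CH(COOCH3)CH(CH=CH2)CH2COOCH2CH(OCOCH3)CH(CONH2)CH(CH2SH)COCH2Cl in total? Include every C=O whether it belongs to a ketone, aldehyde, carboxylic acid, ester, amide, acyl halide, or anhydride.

5

CH(COOCH3): ester, 1 C=O (running total 1).
CH2COOCH2: ester, 1 C=O (running total 2).
CH(OCOCH3): ester, 1 C=O (running total 3).
CH(CONH2): amide, 1 C=O (running total 4).
CO: ketone, 1 C=O (running total 5).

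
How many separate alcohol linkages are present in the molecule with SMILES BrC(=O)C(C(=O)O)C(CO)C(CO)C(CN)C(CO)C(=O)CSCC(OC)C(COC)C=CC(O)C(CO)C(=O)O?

–C(=O)Br: carbonyl C bonded to C and to a halogen → acyl halide (not alkyl halide).
pendant –COOH: carbonyl C bonded to C and –OH → carboxylic acid.
pendant –CH2OH on an sp³ backbone C → alcohol.
pendant –CH2OH on an sp³ backbone C → alcohol.
pendant –CH2NH2: N on sp³ C, no adjacent C=O → amine.
pendant –CH2OH on an sp³ backbone C → alcohol.
–C(=O)– with carbon on both sides → ketone.
C–S–C linkage → sulfide (thioether).
pendant –OCH3: C–O–C with sp³ C, no adjacent C=O → ether.
pendant –CH2OCH3: C–O–C linkage → ether.
C=C double bond → alkene.
–OH on an sp³ carbon → alcohol (secondary).
pendant –CH2OH on an sp³ backbone C → alcohol.
–COOH: carbonyl C bonded to –OH and C → carboxylic acid (the –OH is not a separate alcohol).
Alcohol appears at: CH(CH2OH), CH(CH2OH), CH(CH2OH), CH(OH), CH(CH2OH) → 5.

5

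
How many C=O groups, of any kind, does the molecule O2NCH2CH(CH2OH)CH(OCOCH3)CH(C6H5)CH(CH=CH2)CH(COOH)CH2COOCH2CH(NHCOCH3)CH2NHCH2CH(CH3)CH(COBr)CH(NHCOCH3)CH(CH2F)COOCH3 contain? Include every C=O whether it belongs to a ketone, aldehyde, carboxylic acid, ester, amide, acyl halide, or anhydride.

CH(OCOCH3): ester, 1 C=O (running total 1).
CH(COOH): carboxylic acid, 1 C=O (running total 2).
CH2COOCH2: ester, 1 C=O (running total 3).
CH(NHCOCH3): amide, 1 C=O (running total 4).
CH(COBr): acyl halide, 1 C=O (running total 5).
CH(NHCOCH3): amide, 1 C=O (running total 6).
COOCH3: ester, 1 C=O (running total 7).

7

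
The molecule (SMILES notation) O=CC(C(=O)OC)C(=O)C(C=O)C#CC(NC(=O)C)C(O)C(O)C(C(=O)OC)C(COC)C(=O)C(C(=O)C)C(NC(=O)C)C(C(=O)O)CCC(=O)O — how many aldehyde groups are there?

2

Working along the chain:
  OHC: terminal –CHO: carbonyl C bonded to H and C → aldehyde.
  CH(COOCH3): pendant –COOCH3: carbonyl C bonded to C and –OCH3 → ester.
  CO: –C(=O)– with carbon on both sides → ketone.
  CH(CHO): pendant –CHO: carbonyl C bonded to C and H → aldehyde.
  C≡C: C≡C triple bond → alkyne.
  CH(NHCOCH3): pendant –NHC(=O)CH3: N bonded to a carbonyl → amide (not amine).
  CH(OH): –OH on an sp³ carbon → alcohol (secondary).
  CH(OH): –OH on an sp³ carbon → alcohol (secondary).
  CH(COOCH3): pendant –COOCH3: carbonyl C bonded to C and –OCH3 → ester.
  CH(CH2OCH3): pendant –CH2OCH3: C–O–C linkage → ether.
  CO: –C(=O)– with carbon on both sides → ketone.
  CH(COCH3): pendant –COCH3: carbonyl C bonded to two carbons → ketone.
  CH(NHCOCH3): pendant –NHC(=O)CH3: N bonded to a carbonyl → amide (not amine).
  CH(COOH): pendant –COOH: carbonyl C bonded to C and –OH → carboxylic acid.
  COOH: –COOH: carbonyl C bonded to –OH and C → carboxylic acid (the –OH is not a separate alcohol).
Aldehyde appears at: OHC, CH(CHO) → 2.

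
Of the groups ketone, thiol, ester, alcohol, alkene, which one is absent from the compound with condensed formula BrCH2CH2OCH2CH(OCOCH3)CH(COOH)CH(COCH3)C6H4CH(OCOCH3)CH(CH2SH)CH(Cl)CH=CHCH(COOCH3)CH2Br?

alcohol

ester: present (CH(OCOCH3) — pendant –OC(=O)CH3: an acyloxy group → ester).
ketone: present (CH(COCH3) — pendant –COCH3: carbonyl C bonded to two carbons → ketone).
thiol: present (CH(CH2SH) — pendant –CH2SH → thiol).
alkene: present (CH=CH — C=C double bond → alkene).
alcohol: absent. In CH(COOH), the –OH sits on a carbonyl carbon, making it part of a carboxylic acid, not an alcohol.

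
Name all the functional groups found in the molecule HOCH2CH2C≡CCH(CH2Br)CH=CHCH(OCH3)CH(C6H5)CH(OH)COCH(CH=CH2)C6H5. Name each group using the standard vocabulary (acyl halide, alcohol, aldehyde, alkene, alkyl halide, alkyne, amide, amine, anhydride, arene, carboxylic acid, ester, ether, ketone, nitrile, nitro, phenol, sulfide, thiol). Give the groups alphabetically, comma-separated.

Reading the structure from left to right:
  HOCH2: HO– on an sp³ carbon → alcohol.
  C≡C: C≡C triple bond → alkyne.
  CH(CH2Br): pendant –CH2X: halogen on sp³ carbon → alkyl halide.
  CH=CH: C=C double bond → alkene.
  CH(OCH3): pendant –OCH3: C–O–C with sp³ C, no adjacent C=O → ether.
  CH(C6H5): pendant –C6H5: benzene ring → arene.
  CH(OH): –OH on an sp³ carbon → alcohol (secondary).
  CO: –C(=O)– with carbon on both sides → ketone.
  CH(CH=CH2): pendant –CH=CH2: C=C double bond → alkene.
  C6H5: –C6H5 phenyl ring → arene.

alcohol, alkene, alkyl halide, alkyne, arene, ether, ketone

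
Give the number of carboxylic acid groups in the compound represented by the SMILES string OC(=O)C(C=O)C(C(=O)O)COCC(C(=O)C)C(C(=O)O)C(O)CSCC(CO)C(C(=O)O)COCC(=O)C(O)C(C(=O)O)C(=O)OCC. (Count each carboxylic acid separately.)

5

Reading the structure from left to right:
  HOOC: –COOH: carbonyl C bonded to –OH and C → carboxylic acid (the –OH is not a separate alcohol).
  CH(CHO): pendant –CHO: carbonyl C bonded to C and H → aldehyde.
  CH(COOH): pendant –COOH: carbonyl C bonded to C and –OH → carboxylic acid.
  CH2OCH2: C–O–C with sp³ carbons on both sides and no adjacent C=O → ether.
  CH(COCH3): pendant –COCH3: carbonyl C bonded to two carbons → ketone.
  CH(COOH): pendant –COOH: carbonyl C bonded to C and –OH → carboxylic acid.
  CH(OH): –OH on an sp³ carbon → alcohol (secondary).
  CH2SCH2: C–S–C linkage → sulfide (thioether).
  CH(CH2OH): pendant –CH2OH on an sp³ backbone C → alcohol.
  CH(COOH): pendant –COOH: carbonyl C bonded to C and –OH → carboxylic acid.
  CH2OCH2: C–O–C with sp³ carbons on both sides and no adjacent C=O → ether.
  CO: –C(=O)– with carbon on both sides → ketone.
  CH(OH): –OH on an sp³ carbon → alcohol (secondary).
  CH(COOH): pendant –COOH: carbonyl C bonded to C and –OH → carboxylic acid.
  COOCH2CH3: –C(=O)OCH2CH3: carbonyl C bonded to C and to –OEt → ester.
Carboxylic acid appears at: HOOC, CH(COOH), CH(COOH), CH(COOH), CH(COOH) → 5.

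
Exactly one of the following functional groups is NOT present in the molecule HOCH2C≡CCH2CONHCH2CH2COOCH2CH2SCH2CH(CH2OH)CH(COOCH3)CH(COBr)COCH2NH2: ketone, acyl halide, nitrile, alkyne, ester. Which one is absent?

acyl halide: present (CH(COBr) — pendant –C(=O)X: carbonyl C bonded to C and halogen → acyl halide).
alkyne: present (C≡C — C≡C triple bond → alkyne).
ester: present (CH2COOCH2 — –C(=O)–O–C with C on the carbonyl side → ester).
ketone: present (CO — –C(=O)– with carbon on both sides → ketone).
nitrile: absent. In C≡C, the triple bond is C≡C, not C≡N.

nitrile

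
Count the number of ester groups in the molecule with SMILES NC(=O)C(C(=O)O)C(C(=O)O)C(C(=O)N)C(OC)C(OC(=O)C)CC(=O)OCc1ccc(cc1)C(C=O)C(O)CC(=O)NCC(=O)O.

2

Taking each segment in turn:
  H2NCO: –C(=O)NH2: carbonyl C bonded to C and to N → amide (the N is not a separate amine).
  CH(COOH): pendant –COOH: carbonyl C bonded to C and –OH → carboxylic acid.
  CH(COOH): pendant –COOH: carbonyl C bonded to C and –OH → carboxylic acid.
  CH(CONH2): pendant –CONH2: carbonyl C bonded to C and N → amide.
  CH(OCH3): pendant –OCH3: C–O–C with sp³ C, no adjacent C=O → ether.
  CH(OCOCH3): pendant –OC(=O)CH3: an acyloxy group → ester.
  CH2COOCH2: –C(=O)–O–C with C on the carbonyl side → ester.
  C6H4: para-disubstituted benzene ring → arene.
  CH(CHO): pendant –CHO: carbonyl C bonded to C and H → aldehyde.
  CH(OH): –OH on an sp³ carbon → alcohol (secondary).
  CH2CONHCH2: –C(=O)–N– linkage → amide (the N is not an amine).
  COOH: –COOH: carbonyl C bonded to –OH and C → carboxylic acid (the –OH is not a separate alcohol).
Ester appears at: CH(OCOCH3), CH2COOCH2 → 2.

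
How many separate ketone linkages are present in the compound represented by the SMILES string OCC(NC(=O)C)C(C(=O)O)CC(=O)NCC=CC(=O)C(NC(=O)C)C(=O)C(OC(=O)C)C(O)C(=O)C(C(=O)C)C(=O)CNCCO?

5

Taking each segment in turn:
  HOCH2: HO– on an sp³ carbon → alcohol.
  CH(NHCOCH3): pendant –NHC(=O)CH3: N bonded to a carbonyl → amide (not amine).
  CH(COOH): pendant –COOH: carbonyl C bonded to C and –OH → carboxylic acid.
  CH2CONHCH2: –C(=O)–N– linkage → amide (the N is not an amine).
  CH=CH: C=C double bond → alkene.
  CO: –C(=O)– with carbon on both sides → ketone.
  CH(NHCOCH3): pendant –NHC(=O)CH3: N bonded to a carbonyl → amide (not amine).
  CO: –C(=O)– with carbon on both sides → ketone.
  CH(OCOCH3): pendant –OC(=O)CH3: an acyloxy group → ester.
  CH(OH): –OH on an sp³ carbon → alcohol (secondary).
  CO: –C(=O)– with carbon on both sides → ketone.
  CH(COCH3): pendant –COCH3: carbonyl C bonded to two carbons → ketone.
  CO: –C(=O)– with carbon on both sides → ketone.
  CH2NHCH2: C–N–C with sp³ carbons and no adjacent C=O → amine (secondary).
  CH2OH: –OH on an sp³ carbon → alcohol.
Ketone appears at: CO, CO, CO, CH(COCH3), CO → 5.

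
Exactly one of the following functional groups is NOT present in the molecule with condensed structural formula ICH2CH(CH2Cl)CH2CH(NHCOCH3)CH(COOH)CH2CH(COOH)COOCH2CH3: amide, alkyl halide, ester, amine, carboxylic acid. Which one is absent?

carboxylic acid: present (CH(COOH) — pendant –COOH: carbonyl C bonded to C and –OH → carboxylic acid).
alkyl halide: present (ICH2 — halogen on an sp³ carbon → alkyl halide).
ester: present (COOCH2CH3 — –C(=O)OCH2CH3: carbonyl C bonded to C and to –OEt → ester).
amide: present (CH(NHCOCH3) — pendant –NHC(=O)CH3: N bonded to a carbonyl → amide (not amine)).
amine: absent. In CH(NHCOCH3), the nitrogen is bonded directly to a carbonyl carbon, making it part of an amide, not a free amine.

amine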